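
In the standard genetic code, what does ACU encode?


Standard genetic code lookup.
Codon ACU -> Thr

Thr


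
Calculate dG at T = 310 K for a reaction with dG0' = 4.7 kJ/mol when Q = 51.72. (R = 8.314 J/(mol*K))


dG = dG0' + RT * ln(Q) / 1000
dG = 4.7 + 8.314 * 310 * ln(51.72) / 1000
dG = 14.8698 kJ/mol

14.8698 kJ/mol


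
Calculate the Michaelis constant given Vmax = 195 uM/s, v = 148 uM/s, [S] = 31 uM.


Km = [S] * (Vmax - v) / v
Km = 31 * (195 - 148) / 148
Km = 9.8446 uM

9.8446 uM


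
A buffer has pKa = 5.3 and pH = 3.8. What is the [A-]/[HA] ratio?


[A-]/[HA] = 10^(pH - pKa)
= 10^(3.8 - 5.3)
= 0.0316

0.0316


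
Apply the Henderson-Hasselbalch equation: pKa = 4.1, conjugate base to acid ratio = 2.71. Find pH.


pH = pKa + log10([A-]/[HA])
pH = 4.1 + log10(2.71)
pH = 4.533

4.533


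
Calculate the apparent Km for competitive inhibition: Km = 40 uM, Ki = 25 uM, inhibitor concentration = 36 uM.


Km_app = Km * (1 + [I]/Ki)
Km_app = 40 * (1 + 36/25)
Km_app = 97.6 uM

97.6 uM


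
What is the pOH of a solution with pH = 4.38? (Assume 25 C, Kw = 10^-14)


pOH = 14 - pH
pOH = 14 - 4.38
pOH = 9.62

9.62


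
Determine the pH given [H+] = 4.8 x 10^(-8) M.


pH = -log10([H+])
pH = -log10(4.8 x 10^(-8))
pH = 7.3188

7.3188


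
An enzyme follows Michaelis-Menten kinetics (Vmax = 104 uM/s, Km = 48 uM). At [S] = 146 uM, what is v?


v = Vmax * [S] / (Km + [S])
v = 104 * 146 / (48 + 146)
v = 78.268 uM/s

78.268 uM/s


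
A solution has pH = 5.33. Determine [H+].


[H+] = 10^(-pH)
[H+] = 10^(-5.33)
[H+] = 4.677e-06 M

4.677e-06 M


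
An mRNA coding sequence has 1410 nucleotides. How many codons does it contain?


codons = nucleotides / 3
codons = 1410 / 3 = 470

470


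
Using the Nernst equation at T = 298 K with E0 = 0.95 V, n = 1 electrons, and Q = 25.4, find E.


E = E0 - (RT/nF) * ln(Q)
E = 0.95 - (8.314 * 298 / (1 * 96485)) * ln(25.4)
E = 0.8669 V

0.8669 V


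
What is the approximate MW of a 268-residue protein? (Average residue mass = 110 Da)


MW = n_residues * 110 Da
MW = 268 * 110
MW = 29480 Da

29480 Da


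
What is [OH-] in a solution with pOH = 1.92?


[OH-] = 10^(-pOH)
[OH-] = 10^(-1.92)
[OH-] = 0.012 M

0.012 M


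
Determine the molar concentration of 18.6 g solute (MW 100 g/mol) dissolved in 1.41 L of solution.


C = (mass / MW) / volume
C = (18.6 / 100) / 1.41
C = 0.1319 M

0.1319 M


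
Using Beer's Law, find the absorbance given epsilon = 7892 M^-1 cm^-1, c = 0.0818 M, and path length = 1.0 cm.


A = epsilon * c * l
A = 7892 * 0.0818 * 1.0
A = 645.5656

645.5656


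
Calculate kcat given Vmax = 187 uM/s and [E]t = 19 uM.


kcat = Vmax / [E]t
kcat = 187 / 19
kcat = 9.8421 s^-1

9.8421 s^-1


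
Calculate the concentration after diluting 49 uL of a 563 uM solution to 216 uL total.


C2 = C1 * V1 / V2
C2 = 563 * 49 / 216
C2 = 127.7176 uM

127.7176 uM


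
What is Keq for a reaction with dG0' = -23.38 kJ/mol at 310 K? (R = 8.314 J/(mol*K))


Keq = exp(-dG0 * 1000 / (R * T))
Keq = exp(-(-23.38) * 1000 / (8.314 * 310))
Keq = 8702.5221

8702.5221


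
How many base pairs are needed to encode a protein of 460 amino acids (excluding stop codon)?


Each amino acid = 1 codon = 3 bp
bp = 460 * 3 = 1380 bp

1380 bp


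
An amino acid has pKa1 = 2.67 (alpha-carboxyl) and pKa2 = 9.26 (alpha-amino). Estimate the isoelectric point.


pI = (pKa1 + pKa2) / 2
pI = (2.67 + 9.26) / 2
pI = 5.965

5.965


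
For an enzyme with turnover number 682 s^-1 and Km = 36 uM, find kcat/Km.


Catalytic efficiency = kcat / Km
= 682 / 36
= 18.9444 uM^-1*s^-1

18.9444 uM^-1*s^-1


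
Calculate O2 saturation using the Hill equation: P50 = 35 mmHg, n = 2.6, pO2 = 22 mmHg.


Y = pO2^n / (P50^n + pO2^n)
Y = 22^2.6 / (35^2.6 + 22^2.6)
Y = 23.02%

23.02%


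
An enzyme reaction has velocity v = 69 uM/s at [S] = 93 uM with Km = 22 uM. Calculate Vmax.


Vmax = v * (Km + [S]) / [S]
Vmax = 69 * (22 + 93) / 93
Vmax = 85.3226 uM/s

85.3226 uM/s


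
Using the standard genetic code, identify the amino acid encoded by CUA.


Standard genetic code lookup.
Codon CUA -> Leu

Leu


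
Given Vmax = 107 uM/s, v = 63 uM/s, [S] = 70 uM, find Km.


Km = [S] * (Vmax - v) / v
Km = 70 * (107 - 63) / 63
Km = 48.8889 uM

48.8889 uM


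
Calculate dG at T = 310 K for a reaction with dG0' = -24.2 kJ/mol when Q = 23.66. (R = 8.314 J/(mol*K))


dG = dG0' + RT * ln(Q) / 1000
dG = -24.2 + 8.314 * 310 * ln(23.66) / 1000
dG = -16.0458 kJ/mol

-16.0458 kJ/mol


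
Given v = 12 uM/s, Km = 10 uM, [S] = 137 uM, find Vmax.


Vmax = v * (Km + [S]) / [S]
Vmax = 12 * (10 + 137) / 137
Vmax = 12.8759 uM/s

12.8759 uM/s


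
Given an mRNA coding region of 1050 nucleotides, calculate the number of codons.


codons = nucleotides / 3
codons = 1050 / 3 = 350

350


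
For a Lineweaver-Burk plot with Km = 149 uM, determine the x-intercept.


x-intercept = -1/Km
= -1/149
= -0.0067 1/uM

-0.0067 1/uM


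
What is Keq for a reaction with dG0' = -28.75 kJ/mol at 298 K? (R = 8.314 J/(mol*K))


Keq = exp(-dG0 * 1000 / (R * T))
Keq = exp(-(-28.75) * 1000 / (8.314 * 298))
Keq = 109546.3171

109546.3171


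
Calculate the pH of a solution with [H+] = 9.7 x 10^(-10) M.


pH = -log10([H+])
pH = -log10(9.7 x 10^(-10))
pH = 9.0132

9.0132


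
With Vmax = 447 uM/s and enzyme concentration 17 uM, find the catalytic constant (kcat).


kcat = Vmax / [E]t
kcat = 447 / 17
kcat = 26.2941 s^-1

26.2941 s^-1


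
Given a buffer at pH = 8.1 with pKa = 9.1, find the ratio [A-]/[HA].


[A-]/[HA] = 10^(pH - pKa)
= 10^(8.1 - 9.1)
= 0.1

0.1


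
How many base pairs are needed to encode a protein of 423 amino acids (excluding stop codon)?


Each amino acid = 1 codon = 3 bp
bp = 423 * 3 = 1269 bp

1269 bp


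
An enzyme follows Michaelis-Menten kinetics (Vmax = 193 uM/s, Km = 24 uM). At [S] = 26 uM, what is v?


v = Vmax * [S] / (Km + [S])
v = 193 * 26 / (24 + 26)
v = 100.36 uM/s

100.36 uM/s


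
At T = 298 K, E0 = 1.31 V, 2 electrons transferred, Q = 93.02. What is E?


E = E0 - (RT/nF) * ln(Q)
E = 1.31 - (8.314 * 298 / (2 * 96485)) * ln(93.02)
E = 1.2518 V

1.2518 V


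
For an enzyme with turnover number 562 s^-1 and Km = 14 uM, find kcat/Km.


Catalytic efficiency = kcat / Km
= 562 / 14
= 40.1429 uM^-1*s^-1

40.1429 uM^-1*s^-1


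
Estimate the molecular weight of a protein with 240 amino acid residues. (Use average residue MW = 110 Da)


MW = n_residues * 110 Da
MW = 240 * 110
MW = 26400 Da

26400 Da


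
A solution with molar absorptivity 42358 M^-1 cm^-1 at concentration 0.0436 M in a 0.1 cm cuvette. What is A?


A = epsilon * c * l
A = 42358 * 0.0436 * 0.1
A = 184.6809

184.6809


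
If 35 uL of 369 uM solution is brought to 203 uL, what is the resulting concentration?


C2 = C1 * V1 / V2
C2 = 369 * 35 / 203
C2 = 63.6207 uM

63.6207 uM


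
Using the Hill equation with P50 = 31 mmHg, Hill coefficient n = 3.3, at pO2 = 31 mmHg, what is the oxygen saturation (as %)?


Y = pO2^n / (P50^n + pO2^n)
Y = 31^3.3 / (31^3.3 + 31^3.3)
Y = 50.0%

50.0%


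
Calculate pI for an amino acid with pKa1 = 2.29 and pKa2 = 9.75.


pI = (pKa1 + pKa2) / 2
pI = (2.29 + 9.75) / 2
pI = 6.02

6.02


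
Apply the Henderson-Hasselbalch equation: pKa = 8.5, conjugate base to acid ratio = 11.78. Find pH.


pH = pKa + log10([A-]/[HA])
pH = 8.5 + log10(11.78)
pH = 9.5711

9.5711


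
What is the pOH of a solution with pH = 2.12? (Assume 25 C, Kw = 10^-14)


pOH = 14 - pH
pOH = 14 - 2.12
pOH = 11.88

11.88


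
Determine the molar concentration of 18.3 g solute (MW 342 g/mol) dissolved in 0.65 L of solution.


C = (mass / MW) / volume
C = (18.3 / 342) / 0.65
C = 0.0823 M

0.0823 M


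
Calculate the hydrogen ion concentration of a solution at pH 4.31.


[H+] = 10^(-pH)
[H+] = 10^(-4.31)
[H+] = 4.898e-05 M

4.898e-05 M


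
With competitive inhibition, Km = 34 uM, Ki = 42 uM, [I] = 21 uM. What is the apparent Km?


Km_app = Km * (1 + [I]/Ki)
Km_app = 34 * (1 + 21/42)
Km_app = 51.0 uM

51.0 uM


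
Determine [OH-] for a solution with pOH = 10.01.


[OH-] = 10^(-pOH)
[OH-] = 10^(-10.01)
[OH-] = 9.772e-11 M

9.772e-11 M


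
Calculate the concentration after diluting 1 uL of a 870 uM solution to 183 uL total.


C2 = C1 * V1 / V2
C2 = 870 * 1 / 183
C2 = 4.7541 uM

4.7541 uM


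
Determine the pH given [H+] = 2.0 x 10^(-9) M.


pH = -log10([H+])
pH = -log10(2.0 x 10^(-9))
pH = 8.699

8.699


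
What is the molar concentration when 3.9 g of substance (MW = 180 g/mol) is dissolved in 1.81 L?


C = (mass / MW) / volume
C = (3.9 / 180) / 1.81
C = 0.012 M

0.012 M


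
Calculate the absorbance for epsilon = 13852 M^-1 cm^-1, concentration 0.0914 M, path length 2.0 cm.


A = epsilon * c * l
A = 13852 * 0.0914 * 2.0
A = 2532.1456

2532.1456


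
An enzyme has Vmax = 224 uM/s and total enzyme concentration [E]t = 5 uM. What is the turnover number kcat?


kcat = Vmax / [E]t
kcat = 224 / 5
kcat = 44.8 s^-1

44.8 s^-1


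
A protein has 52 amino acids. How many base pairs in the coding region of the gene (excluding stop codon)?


Each amino acid = 1 codon = 3 bp
bp = 52 * 3 = 156 bp

156 bp


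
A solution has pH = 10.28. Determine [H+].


[H+] = 10^(-pH)
[H+] = 10^(-10.28)
[H+] = 5.248e-11 M

5.248e-11 M


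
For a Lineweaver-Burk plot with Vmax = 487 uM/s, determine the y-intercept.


y-intercept = 1/Vmax
= 1/487
= 0.0021 s/uM

0.0021 s/uM


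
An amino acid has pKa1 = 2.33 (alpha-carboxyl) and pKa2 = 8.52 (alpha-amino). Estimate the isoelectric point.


pI = (pKa1 + pKa2) / 2
pI = (2.33 + 8.52) / 2
pI = 5.425

5.425


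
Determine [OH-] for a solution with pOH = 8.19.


[OH-] = 10^(-pOH)
[OH-] = 10^(-8.19)
[OH-] = 6.457e-09 M

6.457e-09 M


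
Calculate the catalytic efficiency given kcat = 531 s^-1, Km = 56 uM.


Catalytic efficiency = kcat / Km
= 531 / 56
= 9.4821 uM^-1*s^-1

9.4821 uM^-1*s^-1


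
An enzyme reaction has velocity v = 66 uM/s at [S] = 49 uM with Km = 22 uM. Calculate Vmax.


Vmax = v * (Km + [S]) / [S]
Vmax = 66 * (22 + 49) / 49
Vmax = 95.6327 uM/s

95.6327 uM/s


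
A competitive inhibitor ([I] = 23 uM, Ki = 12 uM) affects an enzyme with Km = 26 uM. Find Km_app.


Km_app = Km * (1 + [I]/Ki)
Km_app = 26 * (1 + 23/12)
Km_app = 75.8333 uM

75.8333 uM


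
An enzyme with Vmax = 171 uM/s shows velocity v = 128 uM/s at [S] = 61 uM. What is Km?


Km = [S] * (Vmax - v) / v
Km = 61 * (171 - 128) / 128
Km = 20.4922 uM

20.4922 uM


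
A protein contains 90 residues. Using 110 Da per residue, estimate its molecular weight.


MW = n_residues * 110 Da
MW = 90 * 110
MW = 9900 Da

9900 Da


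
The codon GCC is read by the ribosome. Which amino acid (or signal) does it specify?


Standard genetic code lookup.
Codon GCC -> Ala

Ala


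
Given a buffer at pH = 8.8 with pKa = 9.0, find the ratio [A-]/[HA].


[A-]/[HA] = 10^(pH - pKa)
= 10^(8.8 - 9.0)
= 0.631

0.631


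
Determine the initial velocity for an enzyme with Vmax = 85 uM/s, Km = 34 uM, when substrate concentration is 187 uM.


v = Vmax * [S] / (Km + [S])
v = 85 * 187 / (34 + 187)
v = 71.9231 uM/s

71.9231 uM/s


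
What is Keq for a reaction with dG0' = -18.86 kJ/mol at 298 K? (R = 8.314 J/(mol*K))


Keq = exp(-dG0 * 1000 / (R * T))
Keq = exp(-(-18.86) * 1000 / (8.314 * 298))
Keq = 2022.9081

2022.9081


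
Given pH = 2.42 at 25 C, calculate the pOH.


pOH = 14 - pH
pOH = 14 - 2.42
pOH = 11.58

11.58


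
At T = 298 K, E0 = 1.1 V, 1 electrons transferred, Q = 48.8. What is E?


E = E0 - (RT/nF) * ln(Q)
E = 1.1 - (8.314 * 298 / (1 * 96485)) * ln(48.8)
E = 1.0002 V

1.0002 V


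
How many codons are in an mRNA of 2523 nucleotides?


codons = nucleotides / 3
codons = 2523 / 3 = 841

841


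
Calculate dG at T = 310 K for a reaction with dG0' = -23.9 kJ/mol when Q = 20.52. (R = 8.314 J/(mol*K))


dG = dG0' + RT * ln(Q) / 1000
dG = -23.9 + 8.314 * 310 * ln(20.52) / 1000
dG = -16.1128 kJ/mol

-16.1128 kJ/mol


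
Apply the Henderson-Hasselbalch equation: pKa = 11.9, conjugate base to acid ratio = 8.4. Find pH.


pH = pKa + log10([A-]/[HA])
pH = 11.9 + log10(8.4)
pH = 12.8243

12.8243


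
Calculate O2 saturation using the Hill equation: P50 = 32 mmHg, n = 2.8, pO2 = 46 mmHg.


Y = pO2^n / (P50^n + pO2^n)
Y = 46^2.8 / (32^2.8 + 46^2.8)
Y = 73.42%

73.42%


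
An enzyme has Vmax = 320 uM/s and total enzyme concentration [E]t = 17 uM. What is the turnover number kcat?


kcat = Vmax / [E]t
kcat = 320 / 17
kcat = 18.8235 s^-1

18.8235 s^-1


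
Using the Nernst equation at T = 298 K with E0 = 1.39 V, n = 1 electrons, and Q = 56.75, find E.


E = E0 - (RT/nF) * ln(Q)
E = 1.39 - (8.314 * 298 / (1 * 96485)) * ln(56.75)
E = 1.2863 V

1.2863 V


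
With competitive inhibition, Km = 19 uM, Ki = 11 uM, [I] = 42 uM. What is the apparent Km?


Km_app = Km * (1 + [I]/Ki)
Km_app = 19 * (1 + 42/11)
Km_app = 91.5455 uM

91.5455 uM


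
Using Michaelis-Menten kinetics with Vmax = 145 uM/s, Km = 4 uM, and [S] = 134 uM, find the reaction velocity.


v = Vmax * [S] / (Km + [S])
v = 145 * 134 / (4 + 134)
v = 140.7971 uM/s

140.7971 uM/s


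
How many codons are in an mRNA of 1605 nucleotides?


codons = nucleotides / 3
codons = 1605 / 3 = 535

535


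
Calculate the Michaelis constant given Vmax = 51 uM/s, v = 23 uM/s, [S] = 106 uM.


Km = [S] * (Vmax - v) / v
Km = 106 * (51 - 23) / 23
Km = 129.0435 uM

129.0435 uM


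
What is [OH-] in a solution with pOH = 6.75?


[OH-] = 10^(-pOH)
[OH-] = 10^(-6.75)
[OH-] = 1.778e-07 M

1.778e-07 M


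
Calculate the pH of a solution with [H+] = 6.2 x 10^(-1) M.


pH = -log10([H+])
pH = -log10(6.2 x 10^(-1))
pH = 0.2076

0.2076


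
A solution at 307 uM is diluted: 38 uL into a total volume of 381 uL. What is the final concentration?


C2 = C1 * V1 / V2
C2 = 307 * 38 / 381
C2 = 30.6194 uM

30.6194 uM


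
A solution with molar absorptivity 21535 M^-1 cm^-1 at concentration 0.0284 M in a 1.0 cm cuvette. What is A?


A = epsilon * c * l
A = 21535 * 0.0284 * 1.0
A = 611.594

611.594


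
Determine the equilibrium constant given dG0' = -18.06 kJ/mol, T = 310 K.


Keq = exp(-dG0 * 1000 / (R * T))
Keq = exp(-(-18.06) * 1000 / (8.314 * 310))
Keq = 1104.5845

1104.5845


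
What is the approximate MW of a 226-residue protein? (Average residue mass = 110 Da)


MW = n_residues * 110 Da
MW = 226 * 110
MW = 24860 Da

24860 Da


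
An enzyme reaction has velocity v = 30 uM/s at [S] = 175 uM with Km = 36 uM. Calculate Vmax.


Vmax = v * (Km + [S]) / [S]
Vmax = 30 * (36 + 175) / 175
Vmax = 36.1714 uM/s

36.1714 uM/s


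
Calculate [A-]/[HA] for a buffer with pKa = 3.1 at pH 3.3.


[A-]/[HA] = 10^(pH - pKa)
= 10^(3.3 - 3.1)
= 1.5849

1.5849


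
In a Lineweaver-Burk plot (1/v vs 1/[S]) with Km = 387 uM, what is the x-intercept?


x-intercept = -1/Km
= -1/387
= -0.0026 1/uM

-0.0026 1/uM


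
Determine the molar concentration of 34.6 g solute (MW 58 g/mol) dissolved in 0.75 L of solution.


C = (mass / MW) / volume
C = (34.6 / 58) / 0.75
C = 0.7954 M

0.7954 M


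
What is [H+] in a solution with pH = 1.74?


[H+] = 10^(-pH)
[H+] = 10^(-1.74)
[H+] = 0.0182 M

0.0182 M


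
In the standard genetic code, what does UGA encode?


Standard genetic code lookup.
Codon UGA -> Stop

Stop


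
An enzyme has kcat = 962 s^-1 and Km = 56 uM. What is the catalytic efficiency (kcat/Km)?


Catalytic efficiency = kcat / Km
= 962 / 56
= 17.1786 uM^-1*s^-1

17.1786 uM^-1*s^-1


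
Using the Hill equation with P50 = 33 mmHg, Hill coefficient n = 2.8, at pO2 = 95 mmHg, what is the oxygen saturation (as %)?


Y = pO2^n / (P50^n + pO2^n)
Y = 95^2.8 / (33^2.8 + 95^2.8)
Y = 95.08%

95.08%


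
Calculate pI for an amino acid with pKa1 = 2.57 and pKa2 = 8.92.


pI = (pKa1 + pKa2) / 2
pI = (2.57 + 8.92) / 2
pI = 5.745

5.745


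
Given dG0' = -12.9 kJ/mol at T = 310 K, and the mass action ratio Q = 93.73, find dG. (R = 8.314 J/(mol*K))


dG = dG0' + RT * ln(Q) / 1000
dG = -12.9 + 8.314 * 310 * ln(93.73) / 1000
dG = -1.1978 kJ/mol

-1.1978 kJ/mol


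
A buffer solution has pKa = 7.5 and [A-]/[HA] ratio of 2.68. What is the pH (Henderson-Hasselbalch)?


pH = pKa + log10([A-]/[HA])
pH = 7.5 + log10(2.68)
pH = 7.9281

7.9281


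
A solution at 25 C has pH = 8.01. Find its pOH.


pOH = 14 - pH
pOH = 14 - 8.01
pOH = 5.99

5.99


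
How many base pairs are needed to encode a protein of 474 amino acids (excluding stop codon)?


Each amino acid = 1 codon = 3 bp
bp = 474 * 3 = 1422 bp

1422 bp


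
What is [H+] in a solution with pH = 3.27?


[H+] = 10^(-pH)
[H+] = 10^(-3.27)
[H+] = 5.370e-04 M

5.370e-04 M


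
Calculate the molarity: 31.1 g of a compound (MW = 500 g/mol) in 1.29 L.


C = (mass / MW) / volume
C = (31.1 / 500) / 1.29
C = 0.0482 M

0.0482 M


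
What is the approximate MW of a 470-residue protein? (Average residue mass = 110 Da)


MW = n_residues * 110 Da
MW = 470 * 110
MW = 51700 Da

51700 Da


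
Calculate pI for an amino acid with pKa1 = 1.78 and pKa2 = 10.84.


pI = (pKa1 + pKa2) / 2
pI = (1.78 + 10.84) / 2
pI = 6.31

6.31


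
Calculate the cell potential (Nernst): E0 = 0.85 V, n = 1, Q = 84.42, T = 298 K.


E = E0 - (RT/nF) * ln(Q)
E = 0.85 - (8.314 * 298 / (1 * 96485)) * ln(84.42)
E = 0.7361 V

0.7361 V


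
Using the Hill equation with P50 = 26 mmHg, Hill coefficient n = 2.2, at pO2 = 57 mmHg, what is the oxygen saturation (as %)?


Y = pO2^n / (P50^n + pO2^n)
Y = 57^2.2 / (26^2.2 + 57^2.2)
Y = 84.9%

84.9%


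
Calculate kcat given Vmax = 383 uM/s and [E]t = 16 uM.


kcat = Vmax / [E]t
kcat = 383 / 16
kcat = 23.9375 s^-1

23.9375 s^-1


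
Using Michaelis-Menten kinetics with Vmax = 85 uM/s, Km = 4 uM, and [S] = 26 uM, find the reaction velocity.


v = Vmax * [S] / (Km + [S])
v = 85 * 26 / (4 + 26)
v = 73.6667 uM/s

73.6667 uM/s


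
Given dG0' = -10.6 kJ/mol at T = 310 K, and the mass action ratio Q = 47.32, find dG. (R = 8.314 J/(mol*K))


dG = dG0' + RT * ln(Q) / 1000
dG = -10.6 + 8.314 * 310 * ln(47.32) / 1000
dG = -0.6594 kJ/mol

-0.6594 kJ/mol


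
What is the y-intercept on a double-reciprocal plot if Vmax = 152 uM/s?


y-intercept = 1/Vmax
= 1/152
= 0.0066 s/uM

0.0066 s/uM


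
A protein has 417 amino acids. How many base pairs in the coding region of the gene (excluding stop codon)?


Each amino acid = 1 codon = 3 bp
bp = 417 * 3 = 1251 bp

1251 bp


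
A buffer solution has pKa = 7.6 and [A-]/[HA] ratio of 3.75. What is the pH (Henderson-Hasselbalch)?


pH = pKa + log10([A-]/[HA])
pH = 7.6 + log10(3.75)
pH = 8.174

8.174


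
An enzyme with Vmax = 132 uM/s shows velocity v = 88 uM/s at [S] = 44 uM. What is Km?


Km = [S] * (Vmax - v) / v
Km = 44 * (132 - 88) / 88
Km = 22.0 uM

22.0 uM


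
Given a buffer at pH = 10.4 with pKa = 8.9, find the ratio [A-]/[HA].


[A-]/[HA] = 10^(pH - pKa)
= 10^(10.4 - 8.9)
= 31.6228

31.6228


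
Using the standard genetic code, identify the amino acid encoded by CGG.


Standard genetic code lookup.
Codon CGG -> Arg

Arg


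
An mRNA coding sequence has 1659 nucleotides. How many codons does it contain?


codons = nucleotides / 3
codons = 1659 / 3 = 553

553


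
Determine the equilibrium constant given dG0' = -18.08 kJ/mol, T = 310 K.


Keq = exp(-dG0 * 1000 / (R * T))
Keq = exp(-(-18.08) * 1000 / (8.314 * 310))
Keq = 1113.1893

1113.1893


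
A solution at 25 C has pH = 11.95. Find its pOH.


pOH = 14 - pH
pOH = 14 - 11.95
pOH = 2.05

2.05


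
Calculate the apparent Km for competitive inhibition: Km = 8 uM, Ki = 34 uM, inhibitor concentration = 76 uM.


Km_app = Km * (1 + [I]/Ki)
Km_app = 8 * (1 + 76/34)
Km_app = 25.8824 uM

25.8824 uM


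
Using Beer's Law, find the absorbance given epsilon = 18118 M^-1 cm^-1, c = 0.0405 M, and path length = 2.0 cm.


A = epsilon * c * l
A = 18118 * 0.0405 * 2.0
A = 1467.558

1467.558


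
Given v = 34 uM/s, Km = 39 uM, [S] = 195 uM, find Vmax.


Vmax = v * (Km + [S]) / [S]
Vmax = 34 * (39 + 195) / 195
Vmax = 40.8 uM/s

40.8 uM/s


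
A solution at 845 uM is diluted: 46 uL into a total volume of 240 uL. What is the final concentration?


C2 = C1 * V1 / V2
C2 = 845 * 46 / 240
C2 = 161.9583 uM

161.9583 uM


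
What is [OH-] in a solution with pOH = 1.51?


[OH-] = 10^(-pOH)
[OH-] = 10^(-1.51)
[OH-] = 0.0309 M

0.0309 M


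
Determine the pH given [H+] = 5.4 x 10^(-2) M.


pH = -log10([H+])
pH = -log10(5.4 x 10^(-2))
pH = 1.2676

1.2676


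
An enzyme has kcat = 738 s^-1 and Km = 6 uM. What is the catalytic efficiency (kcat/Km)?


Catalytic efficiency = kcat / Km
= 738 / 6
= 123.0 uM^-1*s^-1

123.0 uM^-1*s^-1


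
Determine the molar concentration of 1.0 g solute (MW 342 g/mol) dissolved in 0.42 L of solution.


C = (mass / MW) / volume
C = (1.0 / 342) / 0.42
C = 0.007 M

0.007 M


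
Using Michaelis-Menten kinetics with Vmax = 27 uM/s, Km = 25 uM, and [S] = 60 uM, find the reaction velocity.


v = Vmax * [S] / (Km + [S])
v = 27 * 60 / (25 + 60)
v = 19.0588 uM/s

19.0588 uM/s


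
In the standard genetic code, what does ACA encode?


Standard genetic code lookup.
Codon ACA -> Thr

Thr


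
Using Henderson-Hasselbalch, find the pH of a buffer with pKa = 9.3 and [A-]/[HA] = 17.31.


pH = pKa + log10([A-]/[HA])
pH = 9.3 + log10(17.31)
pH = 10.5383

10.5383


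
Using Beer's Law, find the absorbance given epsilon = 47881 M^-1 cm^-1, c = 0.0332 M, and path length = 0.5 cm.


A = epsilon * c * l
A = 47881 * 0.0332 * 0.5
A = 794.8246

794.8246


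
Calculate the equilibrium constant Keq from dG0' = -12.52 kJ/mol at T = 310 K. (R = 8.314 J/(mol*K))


Keq = exp(-dG0 * 1000 / (R * T))
Keq = exp(-(-12.52) * 1000 / (8.314 * 310))
Keq = 128.7306

128.7306


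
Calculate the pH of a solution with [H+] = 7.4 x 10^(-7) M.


pH = -log10([H+])
pH = -log10(7.4 x 10^(-7))
pH = 6.1308

6.1308


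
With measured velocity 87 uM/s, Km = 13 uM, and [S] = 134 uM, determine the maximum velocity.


Vmax = v * (Km + [S]) / [S]
Vmax = 87 * (13 + 134) / 134
Vmax = 95.4403 uM/s

95.4403 uM/s


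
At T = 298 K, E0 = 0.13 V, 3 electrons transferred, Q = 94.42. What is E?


E = E0 - (RT/nF) * ln(Q)
E = 0.13 - (8.314 * 298 / (3 * 96485)) * ln(94.42)
E = 0.0911 V

0.0911 V


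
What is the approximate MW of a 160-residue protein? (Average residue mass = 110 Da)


MW = n_residues * 110 Da
MW = 160 * 110
MW = 17600 Da

17600 Da


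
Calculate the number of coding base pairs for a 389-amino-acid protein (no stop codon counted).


Each amino acid = 1 codon = 3 bp
bp = 389 * 3 = 1167 bp

1167 bp


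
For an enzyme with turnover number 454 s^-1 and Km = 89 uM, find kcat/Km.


Catalytic efficiency = kcat / Km
= 454 / 89
= 5.1011 uM^-1*s^-1

5.1011 uM^-1*s^-1


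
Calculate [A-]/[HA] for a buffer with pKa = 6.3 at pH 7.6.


[A-]/[HA] = 10^(pH - pKa)
= 10^(7.6 - 6.3)
= 19.9526

19.9526


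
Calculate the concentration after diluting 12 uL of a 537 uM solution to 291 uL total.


C2 = C1 * V1 / V2
C2 = 537 * 12 / 291
C2 = 22.1443 uM

22.1443 uM


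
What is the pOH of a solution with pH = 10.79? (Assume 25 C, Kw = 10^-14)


pOH = 14 - pH
pOH = 14 - 10.79
pOH = 3.21

3.21


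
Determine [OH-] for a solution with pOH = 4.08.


[OH-] = 10^(-pOH)
[OH-] = 10^(-4.08)
[OH-] = 8.318e-05 M

8.318e-05 M


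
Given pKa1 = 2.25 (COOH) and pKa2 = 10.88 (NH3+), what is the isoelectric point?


pI = (pKa1 + pKa2) / 2
pI = (2.25 + 10.88) / 2
pI = 6.565

6.565


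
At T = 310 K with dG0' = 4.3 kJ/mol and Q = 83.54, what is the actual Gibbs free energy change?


dG = dG0' + RT * ln(Q) / 1000
dG = 4.3 + 8.314 * 310 * ln(83.54) / 1000
dG = 15.7056 kJ/mol

15.7056 kJ/mol


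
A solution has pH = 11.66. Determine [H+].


[H+] = 10^(-pH)
[H+] = 10^(-11.66)
[H+] = 2.188e-12 M

2.188e-12 M


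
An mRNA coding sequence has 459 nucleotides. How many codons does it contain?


codons = nucleotides / 3
codons = 459 / 3 = 153

153


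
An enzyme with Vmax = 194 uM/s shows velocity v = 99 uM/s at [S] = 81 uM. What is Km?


Km = [S] * (Vmax - v) / v
Km = 81 * (194 - 99) / 99
Km = 77.7273 uM

77.7273 uM


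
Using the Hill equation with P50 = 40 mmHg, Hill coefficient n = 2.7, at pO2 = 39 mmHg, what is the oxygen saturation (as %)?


Y = pO2^n / (P50^n + pO2^n)
Y = 39^2.7 / (40^2.7 + 39^2.7)
Y = 48.29%

48.29%


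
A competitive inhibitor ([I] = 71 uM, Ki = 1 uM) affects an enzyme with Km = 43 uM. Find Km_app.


Km_app = Km * (1 + [I]/Ki)
Km_app = 43 * (1 + 71/1)
Km_app = 3096.0 uM

3096.0 uM


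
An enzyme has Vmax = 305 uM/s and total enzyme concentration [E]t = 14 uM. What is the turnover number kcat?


kcat = Vmax / [E]t
kcat = 305 / 14
kcat = 21.7857 s^-1

21.7857 s^-1


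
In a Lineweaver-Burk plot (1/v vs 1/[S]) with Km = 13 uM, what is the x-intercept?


x-intercept = -1/Km
= -1/13
= -0.0769 1/uM

-0.0769 1/uM


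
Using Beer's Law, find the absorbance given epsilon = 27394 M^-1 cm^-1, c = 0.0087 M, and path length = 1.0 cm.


A = epsilon * c * l
A = 27394 * 0.0087 * 1.0
A = 238.3278

238.3278


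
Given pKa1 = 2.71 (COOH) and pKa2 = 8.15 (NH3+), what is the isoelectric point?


pI = (pKa1 + pKa2) / 2
pI = (2.71 + 8.15) / 2
pI = 5.43

5.43


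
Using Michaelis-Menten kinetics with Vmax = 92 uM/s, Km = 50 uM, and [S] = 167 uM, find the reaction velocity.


v = Vmax * [S] / (Km + [S])
v = 92 * 167 / (50 + 167)
v = 70.8018 uM/s

70.8018 uM/s


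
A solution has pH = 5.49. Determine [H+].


[H+] = 10^(-pH)
[H+] = 10^(-5.49)
[H+] = 3.236e-06 M

3.236e-06 M


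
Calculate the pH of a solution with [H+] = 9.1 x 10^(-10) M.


pH = -log10([H+])
pH = -log10(9.1 x 10^(-10))
pH = 9.041

9.041


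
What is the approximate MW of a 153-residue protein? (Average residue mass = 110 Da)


MW = n_residues * 110 Da
MW = 153 * 110
MW = 16830 Da

16830 Da


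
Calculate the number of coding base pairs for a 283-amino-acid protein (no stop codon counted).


Each amino acid = 1 codon = 3 bp
bp = 283 * 3 = 849 bp

849 bp


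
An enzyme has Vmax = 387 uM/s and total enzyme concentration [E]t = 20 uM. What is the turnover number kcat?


kcat = Vmax / [E]t
kcat = 387 / 20
kcat = 19.35 s^-1

19.35 s^-1


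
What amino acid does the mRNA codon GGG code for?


Standard genetic code lookup.
Codon GGG -> Gly

Gly


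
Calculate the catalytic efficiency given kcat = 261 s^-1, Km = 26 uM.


Catalytic efficiency = kcat / Km
= 261 / 26
= 10.0385 uM^-1*s^-1

10.0385 uM^-1*s^-1


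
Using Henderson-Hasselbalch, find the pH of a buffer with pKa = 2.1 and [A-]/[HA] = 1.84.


pH = pKa + log10([A-]/[HA])
pH = 2.1 + log10(1.84)
pH = 2.3648

2.3648


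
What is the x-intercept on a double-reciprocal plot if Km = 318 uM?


x-intercept = -1/Km
= -1/318
= -0.0031 1/uM

-0.0031 1/uM


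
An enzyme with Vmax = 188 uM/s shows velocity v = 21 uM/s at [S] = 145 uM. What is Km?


Km = [S] * (Vmax - v) / v
Km = 145 * (188 - 21) / 21
Km = 1153.0952 uM

1153.0952 uM


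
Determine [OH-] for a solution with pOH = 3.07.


[OH-] = 10^(-pOH)
[OH-] = 10^(-3.07)
[OH-] = 8.511e-04 M

8.511e-04 M


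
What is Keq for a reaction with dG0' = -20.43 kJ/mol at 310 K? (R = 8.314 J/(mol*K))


Keq = exp(-dG0 * 1000 / (R * T))
Keq = exp(-(-20.43) * 1000 / (8.314 * 310))
Keq = 2770.4837

2770.4837


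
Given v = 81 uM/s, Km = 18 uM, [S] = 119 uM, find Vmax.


Vmax = v * (Km + [S]) / [S]
Vmax = 81 * (18 + 119) / 119
Vmax = 93.2521 uM/s

93.2521 uM/s


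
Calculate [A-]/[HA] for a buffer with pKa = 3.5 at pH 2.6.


[A-]/[HA] = 10^(pH - pKa)
= 10^(2.6 - 3.5)
= 0.1259

0.1259


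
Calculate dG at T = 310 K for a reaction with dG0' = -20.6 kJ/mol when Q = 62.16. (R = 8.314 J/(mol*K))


dG = dG0' + RT * ln(Q) / 1000
dG = -20.6 + 8.314 * 310 * ln(62.16) / 1000
dG = -9.9563 kJ/mol

-9.9563 kJ/mol


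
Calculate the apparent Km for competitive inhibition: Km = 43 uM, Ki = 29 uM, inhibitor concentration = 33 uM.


Km_app = Km * (1 + [I]/Ki)
Km_app = 43 * (1 + 33/29)
Km_app = 91.931 uM

91.931 uM


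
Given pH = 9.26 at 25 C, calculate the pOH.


pOH = 14 - pH
pOH = 14 - 9.26
pOH = 4.74

4.74


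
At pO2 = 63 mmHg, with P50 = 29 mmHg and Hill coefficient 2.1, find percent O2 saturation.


Y = pO2^n / (P50^n + pO2^n)
Y = 63^2.1 / (29^2.1 + 63^2.1)
Y = 83.61%

83.61%


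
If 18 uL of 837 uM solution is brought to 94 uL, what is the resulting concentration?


C2 = C1 * V1 / V2
C2 = 837 * 18 / 94
C2 = 160.2766 uM

160.2766 uM


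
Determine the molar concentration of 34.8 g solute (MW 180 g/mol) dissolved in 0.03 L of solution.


C = (mass / MW) / volume
C = (34.8 / 180) / 0.03
C = 6.4444 M

6.4444 M


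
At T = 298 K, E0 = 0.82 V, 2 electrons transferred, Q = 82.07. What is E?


E = E0 - (RT/nF) * ln(Q)
E = 0.82 - (8.314 * 298 / (2 * 96485)) * ln(82.07)
E = 0.7634 V

0.7634 V


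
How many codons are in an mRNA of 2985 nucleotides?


codons = nucleotides / 3
codons = 2985 / 3 = 995

995


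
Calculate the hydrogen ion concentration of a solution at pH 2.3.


[H+] = 10^(-pH)
[H+] = 10^(-2.3)
[H+] = 0.005 M

0.005 M


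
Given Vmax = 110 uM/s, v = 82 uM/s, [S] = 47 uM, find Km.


Km = [S] * (Vmax - v) / v
Km = 47 * (110 - 82) / 82
Km = 16.0488 uM

16.0488 uM


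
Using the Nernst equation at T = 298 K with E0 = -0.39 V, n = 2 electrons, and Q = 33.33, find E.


E = E0 - (RT/nF) * ln(Q)
E = -0.39 - (8.314 * 298 / (2 * 96485)) * ln(33.33)
E = -0.435 V

-0.435 V


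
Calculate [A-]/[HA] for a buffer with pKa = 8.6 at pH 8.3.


[A-]/[HA] = 10^(pH - pKa)
= 10^(8.3 - 8.6)
= 0.5012

0.5012


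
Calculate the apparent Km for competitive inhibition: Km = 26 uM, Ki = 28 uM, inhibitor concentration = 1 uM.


Km_app = Km * (1 + [I]/Ki)
Km_app = 26 * (1 + 1/28)
Km_app = 26.9286 uM

26.9286 uM


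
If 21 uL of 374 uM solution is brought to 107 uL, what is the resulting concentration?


C2 = C1 * V1 / V2
C2 = 374 * 21 / 107
C2 = 73.4019 uM

73.4019 uM


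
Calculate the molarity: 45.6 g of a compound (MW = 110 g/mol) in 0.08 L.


C = (mass / MW) / volume
C = (45.6 / 110) / 0.08
C = 5.1818 M

5.1818 M


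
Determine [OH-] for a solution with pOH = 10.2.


[OH-] = 10^(-pOH)
[OH-] = 10^(-10.2)
[OH-] = 6.310e-11 M

6.310e-11 M


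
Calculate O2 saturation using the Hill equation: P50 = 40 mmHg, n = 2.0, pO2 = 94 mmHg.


Y = pO2^n / (P50^n + pO2^n)
Y = 94^2.0 / (40^2.0 + 94^2.0)
Y = 84.67%

84.67%


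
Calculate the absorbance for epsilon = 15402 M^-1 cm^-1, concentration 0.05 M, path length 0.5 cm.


A = epsilon * c * l
A = 15402 * 0.05 * 0.5
A = 385.05

385.05


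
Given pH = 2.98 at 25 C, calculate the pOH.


pOH = 14 - pH
pOH = 14 - 2.98
pOH = 11.02

11.02


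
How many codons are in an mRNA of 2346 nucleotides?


codons = nucleotides / 3
codons = 2346 / 3 = 782

782


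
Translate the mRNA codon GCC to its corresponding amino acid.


Standard genetic code lookup.
Codon GCC -> Ala

Ala


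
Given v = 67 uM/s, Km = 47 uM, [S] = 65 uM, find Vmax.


Vmax = v * (Km + [S]) / [S]
Vmax = 67 * (47 + 65) / 65
Vmax = 115.4462 uM/s

115.4462 uM/s


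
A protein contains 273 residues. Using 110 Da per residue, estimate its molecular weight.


MW = n_residues * 110 Da
MW = 273 * 110
MW = 30030 Da

30030 Da


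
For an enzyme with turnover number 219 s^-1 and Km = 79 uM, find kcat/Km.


Catalytic efficiency = kcat / Km
= 219 / 79
= 2.7722 uM^-1*s^-1

2.7722 uM^-1*s^-1


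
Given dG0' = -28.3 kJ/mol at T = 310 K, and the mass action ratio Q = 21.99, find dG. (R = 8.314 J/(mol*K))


dG = dG0' + RT * ln(Q) / 1000
dG = -28.3 + 8.314 * 310 * ln(21.99) / 1000
dG = -20.3345 kJ/mol

-20.3345 kJ/mol


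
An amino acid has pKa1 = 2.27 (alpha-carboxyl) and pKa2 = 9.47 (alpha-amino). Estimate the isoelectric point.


pI = (pKa1 + pKa2) / 2
pI = (2.27 + 9.47) / 2
pI = 5.87

5.87


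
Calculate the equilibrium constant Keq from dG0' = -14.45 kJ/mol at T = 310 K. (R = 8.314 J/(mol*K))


Keq = exp(-dG0 * 1000 / (R * T))
Keq = exp(-(-14.45) * 1000 / (8.314 * 310))
Keq = 272.205

272.205


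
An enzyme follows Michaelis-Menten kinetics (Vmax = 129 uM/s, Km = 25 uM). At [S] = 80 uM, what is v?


v = Vmax * [S] / (Km + [S])
v = 129 * 80 / (25 + 80)
v = 98.2857 uM/s

98.2857 uM/s


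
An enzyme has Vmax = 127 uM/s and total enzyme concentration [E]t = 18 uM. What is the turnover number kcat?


kcat = Vmax / [E]t
kcat = 127 / 18
kcat = 7.0556 s^-1

7.0556 s^-1


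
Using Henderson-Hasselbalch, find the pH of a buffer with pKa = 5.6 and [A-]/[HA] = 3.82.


pH = pKa + log10([A-]/[HA])
pH = 5.6 + log10(3.82)
pH = 6.1821

6.1821


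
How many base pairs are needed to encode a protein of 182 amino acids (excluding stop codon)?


Each amino acid = 1 codon = 3 bp
bp = 182 * 3 = 546 bp

546 bp


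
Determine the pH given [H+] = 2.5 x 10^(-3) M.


pH = -log10([H+])
pH = -log10(2.5 x 10^(-3))
pH = 2.6021

2.6021


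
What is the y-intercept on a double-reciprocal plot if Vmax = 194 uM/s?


y-intercept = 1/Vmax
= 1/194
= 0.0052 s/uM

0.0052 s/uM


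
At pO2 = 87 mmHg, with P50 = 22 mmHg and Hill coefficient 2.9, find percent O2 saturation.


Y = pO2^n / (P50^n + pO2^n)
Y = 87^2.9 / (22^2.9 + 87^2.9)
Y = 98.18%

98.18%


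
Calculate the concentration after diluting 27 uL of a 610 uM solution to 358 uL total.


C2 = C1 * V1 / V2
C2 = 610 * 27 / 358
C2 = 46.0056 uM

46.0056 uM


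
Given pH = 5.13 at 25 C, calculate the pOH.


pOH = 14 - pH
pOH = 14 - 5.13
pOH = 8.87

8.87


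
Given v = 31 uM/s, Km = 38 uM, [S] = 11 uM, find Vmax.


Vmax = v * (Km + [S]) / [S]
Vmax = 31 * (38 + 11) / 11
Vmax = 138.0909 uM/s

138.0909 uM/s


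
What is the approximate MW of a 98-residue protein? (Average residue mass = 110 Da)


MW = n_residues * 110 Da
MW = 98 * 110
MW = 10780 Da

10780 Da


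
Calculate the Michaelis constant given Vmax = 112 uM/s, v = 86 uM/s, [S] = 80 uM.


Km = [S] * (Vmax - v) / v
Km = 80 * (112 - 86) / 86
Km = 24.186 uM

24.186 uM


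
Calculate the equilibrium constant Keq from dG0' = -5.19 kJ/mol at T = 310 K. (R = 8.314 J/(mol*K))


Keq = exp(-dG0 * 1000 / (R * T))
Keq = exp(-(-5.19) * 1000 / (8.314 * 310))
Keq = 7.491

7.491


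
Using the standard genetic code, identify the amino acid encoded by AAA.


Standard genetic code lookup.
Codon AAA -> Lys

Lys


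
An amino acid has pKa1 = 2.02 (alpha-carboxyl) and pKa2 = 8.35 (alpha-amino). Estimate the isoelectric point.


pI = (pKa1 + pKa2) / 2
pI = (2.02 + 8.35) / 2
pI = 5.185

5.185


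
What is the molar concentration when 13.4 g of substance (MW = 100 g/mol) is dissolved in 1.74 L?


C = (mass / MW) / volume
C = (13.4 / 100) / 1.74
C = 0.077 M

0.077 M


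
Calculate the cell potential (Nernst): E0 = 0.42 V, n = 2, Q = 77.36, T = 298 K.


E = E0 - (RT/nF) * ln(Q)
E = 0.42 - (8.314 * 298 / (2 * 96485)) * ln(77.36)
E = 0.3642 V

0.3642 V


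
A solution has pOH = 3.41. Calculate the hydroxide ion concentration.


[OH-] = 10^(-pOH)
[OH-] = 10^(-3.41)
[OH-] = 3.890e-04 M

3.890e-04 M


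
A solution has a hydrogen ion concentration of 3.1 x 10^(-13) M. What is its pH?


pH = -log10([H+])
pH = -log10(3.1 x 10^(-13))
pH = 12.5086

12.5086


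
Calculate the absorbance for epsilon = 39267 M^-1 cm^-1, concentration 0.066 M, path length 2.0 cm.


A = epsilon * c * l
A = 39267 * 0.066 * 2.0
A = 5183.244

5183.244


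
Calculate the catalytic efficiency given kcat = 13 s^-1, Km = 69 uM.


Catalytic efficiency = kcat / Km
= 13 / 69
= 0.1884 uM^-1*s^-1

0.1884 uM^-1*s^-1


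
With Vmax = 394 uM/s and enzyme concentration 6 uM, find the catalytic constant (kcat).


kcat = Vmax / [E]t
kcat = 394 / 6
kcat = 65.6667 s^-1

65.6667 s^-1


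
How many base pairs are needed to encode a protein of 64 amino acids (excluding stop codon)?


Each amino acid = 1 codon = 3 bp
bp = 64 * 3 = 192 bp

192 bp


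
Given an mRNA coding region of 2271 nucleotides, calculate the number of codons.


codons = nucleotides / 3
codons = 2271 / 3 = 757

757


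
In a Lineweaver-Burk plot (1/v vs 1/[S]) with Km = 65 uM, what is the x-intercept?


x-intercept = -1/Km
= -1/65
= -0.0154 1/uM

-0.0154 1/uM


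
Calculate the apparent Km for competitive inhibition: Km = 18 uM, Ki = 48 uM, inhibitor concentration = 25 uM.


Km_app = Km * (1 + [I]/Ki)
Km_app = 18 * (1 + 25/48)
Km_app = 27.375 uM

27.375 uM


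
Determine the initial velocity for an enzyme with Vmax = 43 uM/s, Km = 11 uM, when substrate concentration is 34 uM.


v = Vmax * [S] / (Km + [S])
v = 43 * 34 / (11 + 34)
v = 32.4889 uM/s

32.4889 uM/s


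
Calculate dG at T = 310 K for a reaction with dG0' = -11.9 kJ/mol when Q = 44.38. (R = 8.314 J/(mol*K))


dG = dG0' + RT * ln(Q) / 1000
dG = -11.9 + 8.314 * 310 * ln(44.38) / 1000
dG = -2.1247 kJ/mol

-2.1247 kJ/mol


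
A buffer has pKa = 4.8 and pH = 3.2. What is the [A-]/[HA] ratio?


[A-]/[HA] = 10^(pH - pKa)
= 10^(3.2 - 4.8)
= 0.0251

0.0251


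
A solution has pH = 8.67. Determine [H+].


[H+] = 10^(-pH)
[H+] = 10^(-8.67)
[H+] = 2.138e-09 M

2.138e-09 M


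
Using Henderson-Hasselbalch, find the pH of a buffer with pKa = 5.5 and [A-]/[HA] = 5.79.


pH = pKa + log10([A-]/[HA])
pH = 5.5 + log10(5.79)
pH = 6.2627

6.2627


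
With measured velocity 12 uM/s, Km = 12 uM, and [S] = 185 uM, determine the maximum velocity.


Vmax = v * (Km + [S]) / [S]
Vmax = 12 * (12 + 185) / 185
Vmax = 12.7784 uM/s

12.7784 uM/s


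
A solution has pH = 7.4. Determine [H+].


[H+] = 10^(-pH)
[H+] = 10^(-7.4)
[H+] = 3.981e-08 M

3.981e-08 M


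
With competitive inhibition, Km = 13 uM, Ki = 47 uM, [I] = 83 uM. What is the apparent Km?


Km_app = Km * (1 + [I]/Ki)
Km_app = 13 * (1 + 83/47)
Km_app = 35.9574 uM

35.9574 uM


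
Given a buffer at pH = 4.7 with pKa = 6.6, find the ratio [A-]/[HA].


[A-]/[HA] = 10^(pH - pKa)
= 10^(4.7 - 6.6)
= 0.0126

0.0126


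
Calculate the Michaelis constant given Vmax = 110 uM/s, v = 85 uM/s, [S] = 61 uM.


Km = [S] * (Vmax - v) / v
Km = 61 * (110 - 85) / 85
Km = 17.9412 uM

17.9412 uM


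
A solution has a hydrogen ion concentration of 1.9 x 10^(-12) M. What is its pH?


pH = -log10([H+])
pH = -log10(1.9 x 10^(-12))
pH = 11.7212

11.7212


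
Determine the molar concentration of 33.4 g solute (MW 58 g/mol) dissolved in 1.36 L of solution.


C = (mass / MW) / volume
C = (33.4 / 58) / 1.36
C = 0.4234 M

0.4234 M


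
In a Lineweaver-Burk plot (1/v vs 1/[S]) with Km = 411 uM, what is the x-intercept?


x-intercept = -1/Km
= -1/411
= -0.0024 1/uM

-0.0024 1/uM


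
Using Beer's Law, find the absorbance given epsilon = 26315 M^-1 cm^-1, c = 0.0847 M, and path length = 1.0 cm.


A = epsilon * c * l
A = 26315 * 0.0847 * 1.0
A = 2228.8805

2228.8805


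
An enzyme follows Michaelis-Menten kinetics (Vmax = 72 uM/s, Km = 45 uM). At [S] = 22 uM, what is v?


v = Vmax * [S] / (Km + [S])
v = 72 * 22 / (45 + 22)
v = 23.6418 uM/s

23.6418 uM/s


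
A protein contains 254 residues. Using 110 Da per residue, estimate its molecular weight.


MW = n_residues * 110 Da
MW = 254 * 110
MW = 27940 Da

27940 Da
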